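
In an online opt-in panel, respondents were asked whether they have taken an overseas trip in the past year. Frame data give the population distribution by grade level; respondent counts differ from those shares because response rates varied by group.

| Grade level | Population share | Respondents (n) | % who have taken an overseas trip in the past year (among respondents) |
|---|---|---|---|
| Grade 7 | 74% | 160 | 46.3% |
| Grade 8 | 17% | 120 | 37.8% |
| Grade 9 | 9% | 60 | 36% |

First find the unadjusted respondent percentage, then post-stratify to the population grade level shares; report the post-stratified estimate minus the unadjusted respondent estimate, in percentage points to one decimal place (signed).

Naive respondent-only estimate (weights = respondent counts):
  (160/340)×46.3 + (120/340)×37.8 + (60/340)×36 = 41.4824%
Reweighting by population grade level shares:
  0.74×46.3 + 0.17×37.8 + 0.09×36 = 43.928%
Difference = 43.928 − 41.4824 = 2.4456 pp.

+2.4 percentage points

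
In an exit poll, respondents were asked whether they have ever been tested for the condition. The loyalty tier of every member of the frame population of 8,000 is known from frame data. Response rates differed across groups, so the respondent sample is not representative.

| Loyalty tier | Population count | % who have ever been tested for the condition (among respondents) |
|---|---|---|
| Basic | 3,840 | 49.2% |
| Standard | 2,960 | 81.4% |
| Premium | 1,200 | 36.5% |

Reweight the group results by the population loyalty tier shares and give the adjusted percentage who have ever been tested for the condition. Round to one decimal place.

59.2%

Post-stratification weights by population share, not respondent share:
  Basic: (3,840/8,000) × 49.2 = 23.616
  Standard: (2,960/8,000) × 81.4 = 30.118
  Premium: (1,200/8,000) × 36.5 = 5.475
Post-stratified estimate = 59.209 → 59.2%.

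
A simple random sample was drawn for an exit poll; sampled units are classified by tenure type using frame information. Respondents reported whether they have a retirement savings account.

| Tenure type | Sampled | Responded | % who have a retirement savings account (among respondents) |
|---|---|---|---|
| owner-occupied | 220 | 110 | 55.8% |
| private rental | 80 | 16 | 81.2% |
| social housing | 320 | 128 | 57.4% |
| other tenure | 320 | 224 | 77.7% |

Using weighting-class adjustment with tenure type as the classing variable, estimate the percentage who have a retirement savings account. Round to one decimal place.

Response rates by class: owner-occupied 110/220 = 50%, private rental 16/80 = 20%, social housing 128/320 = 40%, other tenure 224/320 = 70%.
Weighting each respondent by the inverse class response rate inflates each class back to its sampled size, so the class weight is n_sampled:
  owner-occupied: 220 × 55.8 = 12,276
  private rental: 80 × 81.2 = 6496
  social housing: 320 × 57.4 = 18,368
  other tenure: 320 × 77.7 = 24,864
Adjusted estimate = 62,004 / 940 = 65.9617 → 66.0%.

66.0%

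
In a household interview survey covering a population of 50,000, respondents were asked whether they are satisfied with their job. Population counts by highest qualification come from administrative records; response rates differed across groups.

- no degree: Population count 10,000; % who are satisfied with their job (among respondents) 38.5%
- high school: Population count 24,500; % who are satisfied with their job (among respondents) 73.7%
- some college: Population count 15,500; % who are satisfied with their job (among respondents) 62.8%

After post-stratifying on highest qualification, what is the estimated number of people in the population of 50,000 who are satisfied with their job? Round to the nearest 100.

Each cell contributes its population count × the respondent rate:
  no degree: 10,000 × 38.5% = 3850
  high school: 24,500 × 73.7% = 18056.5
  some college: 15,500 × 62.8% = 9734
Estimated total = 31640.5 → 31,600.

31,600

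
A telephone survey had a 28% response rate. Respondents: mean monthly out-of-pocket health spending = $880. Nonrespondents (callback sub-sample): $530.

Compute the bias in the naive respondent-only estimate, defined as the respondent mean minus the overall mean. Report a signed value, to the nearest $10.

+$250

Nonresponse fraction = 1 − 0.28 = 0.72.
Bias = (nonresponse fraction) × (respondent mean − nonrespondent mean)
     = 0.72 × (880 − 530) = 0.72 × 350 = 252.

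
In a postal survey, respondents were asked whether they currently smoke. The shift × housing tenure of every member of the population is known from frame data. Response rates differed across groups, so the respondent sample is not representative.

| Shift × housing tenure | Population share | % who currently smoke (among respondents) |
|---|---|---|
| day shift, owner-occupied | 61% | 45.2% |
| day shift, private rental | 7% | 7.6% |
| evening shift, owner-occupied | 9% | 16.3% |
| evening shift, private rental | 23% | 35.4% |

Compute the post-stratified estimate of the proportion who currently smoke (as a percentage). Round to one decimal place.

Post-stratification weights by population share, not respondent share:
  day shift, owner-occupied: 0.61 × 45.2 = 27.572
  day shift, private rental: 0.07 × 7.6 = 0.532
  evening shift, owner-occupied: 0.09 × 16.3 = 1.467
  evening shift, private rental: 0.23 × 35.4 = 8.142
Post-stratified estimate = 37.713 → 37.7%.

37.7%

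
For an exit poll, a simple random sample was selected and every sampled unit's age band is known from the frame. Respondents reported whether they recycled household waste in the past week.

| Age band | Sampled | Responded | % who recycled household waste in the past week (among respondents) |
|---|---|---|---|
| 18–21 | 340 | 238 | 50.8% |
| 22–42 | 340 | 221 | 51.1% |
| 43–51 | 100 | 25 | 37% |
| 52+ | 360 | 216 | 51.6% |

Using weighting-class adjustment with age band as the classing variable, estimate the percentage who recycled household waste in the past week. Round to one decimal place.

49.9%

Response rates by class: 18–21 238/340 = 70%, 22–42 221/340 = 65%, 43–51 25/100 = 25%, 52+ 216/360 = 60%.
Weighting each respondent by the inverse class response rate inflates each class back to its sampled size, so the class weight is n_sampled:
  18–21: 340 × 50.8 = 17,272
  22–42: 340 × 51.1 = 17,374
  43–51: 100 × 37 = 3700
  52+: 360 × 51.6 = 18,576
Adjusted estimate = 56,922 / 1,140 = 49.9316 → 49.9%.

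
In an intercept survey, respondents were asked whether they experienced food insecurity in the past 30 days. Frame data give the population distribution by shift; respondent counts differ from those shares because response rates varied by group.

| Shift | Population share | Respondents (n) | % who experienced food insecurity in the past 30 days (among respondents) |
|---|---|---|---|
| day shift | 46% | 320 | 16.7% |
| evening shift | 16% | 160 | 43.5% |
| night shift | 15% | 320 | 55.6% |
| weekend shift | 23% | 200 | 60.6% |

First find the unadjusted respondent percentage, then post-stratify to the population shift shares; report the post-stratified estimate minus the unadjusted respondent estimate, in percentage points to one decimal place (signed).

Naive respondent-only estimate (weights = respondent counts):
  (320/1000)×16.7 + (160/1000)×43.5 + (320/1000)×55.6 + (200/1000)×60.6 = 42.216%
Post-stratified estimate weights by population shares:
  0.46×16.7 + 0.16×43.5 + 0.15×55.6 + 0.23×60.6 = 36.92%
Difference = 36.92 − 42.216 = -5.296 pp.

-5.3 percentage points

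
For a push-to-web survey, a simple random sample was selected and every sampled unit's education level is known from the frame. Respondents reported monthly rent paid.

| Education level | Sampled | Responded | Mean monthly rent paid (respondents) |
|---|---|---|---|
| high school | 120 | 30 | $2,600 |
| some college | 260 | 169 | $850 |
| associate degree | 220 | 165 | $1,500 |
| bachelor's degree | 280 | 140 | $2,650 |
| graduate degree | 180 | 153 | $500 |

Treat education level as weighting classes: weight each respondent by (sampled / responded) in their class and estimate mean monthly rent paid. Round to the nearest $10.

Response rates by class: high school 30/120 = 25%, some college 169/260 = 65%, associate degree 165/220 = 75%, bachelor's degree 140/280 = 50%, graduate degree 153/180 = 85%.
Each respondent's weight = sampled/responded in their class; summing within a class gives n_sampled, so:
  high school: 120 × 2600 = 312,000
  some college: 260 × 850 = 221,000
  associate degree: 220 × 1500 = 330,000
  bachelor's degree: 280 × 2650 = 742,000
  graduate degree: 180 × 500 = 90,000
Adjusted estimate = 1,695,000 / 1,060 = 1599.06 → $1,600.

$1,600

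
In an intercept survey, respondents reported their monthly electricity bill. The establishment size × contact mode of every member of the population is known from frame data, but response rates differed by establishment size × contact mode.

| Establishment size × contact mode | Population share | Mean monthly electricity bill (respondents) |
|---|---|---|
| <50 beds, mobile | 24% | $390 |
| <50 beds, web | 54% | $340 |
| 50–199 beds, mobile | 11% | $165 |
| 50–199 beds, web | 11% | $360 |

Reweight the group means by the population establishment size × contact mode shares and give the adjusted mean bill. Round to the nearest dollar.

Weight each group's respondent value by its population share:
  <50 beds, mobile: 0.24 × 390 = 93.6
  <50 beds, web: 0.54 × 340 = 183.6
  50–199 beds, mobile: 0.11 × 165 = 18.15
  50–199 beds, web: 0.11 × 360 = 39.6
Post-stratified estimate = 334.95 → $335.

$335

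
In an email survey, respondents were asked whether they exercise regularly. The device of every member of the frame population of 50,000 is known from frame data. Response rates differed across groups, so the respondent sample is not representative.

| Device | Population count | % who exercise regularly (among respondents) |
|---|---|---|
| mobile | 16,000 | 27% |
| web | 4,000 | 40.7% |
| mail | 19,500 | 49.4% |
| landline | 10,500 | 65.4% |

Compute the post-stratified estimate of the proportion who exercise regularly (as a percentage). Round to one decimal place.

Post-stratification weights by population share, not respondent share:
  mobile: (16,000/50,000) × 27 = 8.64
  web: (4,000/50,000) × 40.7 = 3.256
  mail: (19,500/50,000) × 49.4 = 19.266
  landline: (10,500/50,000) × 65.4 = 13.734
Post-stratified estimate = 44.896 → 44.9%.

44.9%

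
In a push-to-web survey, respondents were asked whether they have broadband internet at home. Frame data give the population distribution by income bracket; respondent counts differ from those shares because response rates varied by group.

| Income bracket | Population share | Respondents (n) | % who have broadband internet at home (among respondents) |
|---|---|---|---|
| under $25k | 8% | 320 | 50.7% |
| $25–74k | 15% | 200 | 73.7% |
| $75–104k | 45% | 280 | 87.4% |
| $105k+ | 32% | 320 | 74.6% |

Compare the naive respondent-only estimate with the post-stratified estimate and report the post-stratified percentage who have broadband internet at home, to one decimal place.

78.3%

Unadjusted (pooled respondent) estimate weights by respondent counts:
  (320/1120)×50.7 + (200/1120)×73.7 + (280/1120)×87.4 + (320/1120)×74.6 = 70.8107%
Reweighting by population income bracket shares:
  0.08×50.7 + 0.15×73.7 + 0.45×87.4 + 0.32×74.6 = 78.313%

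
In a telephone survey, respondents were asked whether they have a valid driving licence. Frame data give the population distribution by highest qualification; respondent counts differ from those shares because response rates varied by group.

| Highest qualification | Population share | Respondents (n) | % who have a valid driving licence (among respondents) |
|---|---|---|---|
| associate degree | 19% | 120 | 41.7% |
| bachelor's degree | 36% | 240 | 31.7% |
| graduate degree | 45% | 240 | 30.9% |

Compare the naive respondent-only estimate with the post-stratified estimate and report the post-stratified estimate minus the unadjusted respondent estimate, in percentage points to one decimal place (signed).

-0.1 percentage points

Without adjustment, the pooled respondent share is:
  (120/600)×41.7 + (240/600)×31.7 + (240/600)×30.9 = 33.38%
Post-stratified estimate weights by population shares:
  0.19×41.7 + 0.36×31.7 + 0.45×30.9 = 33.24%
Difference = 33.24 − 33.38 = -0.14 pp.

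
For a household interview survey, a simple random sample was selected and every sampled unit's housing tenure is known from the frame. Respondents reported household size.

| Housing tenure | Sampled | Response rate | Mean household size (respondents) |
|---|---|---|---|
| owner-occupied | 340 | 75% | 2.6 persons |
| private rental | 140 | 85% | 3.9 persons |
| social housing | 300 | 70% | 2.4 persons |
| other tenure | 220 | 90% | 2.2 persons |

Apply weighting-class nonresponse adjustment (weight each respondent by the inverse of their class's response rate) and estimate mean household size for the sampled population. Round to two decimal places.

2.63

Each respondent's weight = sampled/responded in their class; summing within a class gives n_sampled, so:
  owner-occupied: 340 × 2.6 = 884
  private rental: 140 × 3.9 = 546
  social housing: 300 × 2.4 = 720
  other tenure: 220 × 2.2 = 484
Adjusted estimate = 2634 / 1,000 = 2.634 → 2.63.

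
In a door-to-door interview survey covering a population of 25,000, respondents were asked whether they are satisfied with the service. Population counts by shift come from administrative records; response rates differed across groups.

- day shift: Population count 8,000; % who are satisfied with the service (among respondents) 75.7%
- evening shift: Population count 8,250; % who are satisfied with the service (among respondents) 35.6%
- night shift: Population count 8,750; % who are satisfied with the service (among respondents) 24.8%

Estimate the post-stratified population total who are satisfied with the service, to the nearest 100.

Apply each group's respondent rate to its population count:
  day shift: 8,000 × 75.7% = 6056
  evening shift: 8,250 × 35.6% = 2937
  night shift: 8,750 × 24.8% = 2170
Estimated total = 11,163 → 11,200.

11,200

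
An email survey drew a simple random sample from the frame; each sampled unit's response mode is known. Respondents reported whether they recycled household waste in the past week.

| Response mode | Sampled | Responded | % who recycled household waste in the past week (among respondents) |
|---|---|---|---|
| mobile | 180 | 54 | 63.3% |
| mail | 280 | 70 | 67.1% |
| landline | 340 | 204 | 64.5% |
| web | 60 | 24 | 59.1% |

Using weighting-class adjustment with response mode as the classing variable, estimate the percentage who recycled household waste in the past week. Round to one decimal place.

64.7%

Response rates by class: mobile 54/180 = 30%, mail 70/280 = 25%, landline 204/340 = 60%, web 24/60 = 40%.
Weighting each respondent by the inverse class response rate inflates each class back to its sampled size, so the class weight is n_sampled:
  mobile: 180 × 63.3 = 11,394
  mail: 280 × 67.1 = 18,788
  landline: 340 × 64.5 = 21,930
  web: 60 × 59.1 = 3546
Adjusted estimate = 55,658 / 860 = 64.7186 → 64.7%.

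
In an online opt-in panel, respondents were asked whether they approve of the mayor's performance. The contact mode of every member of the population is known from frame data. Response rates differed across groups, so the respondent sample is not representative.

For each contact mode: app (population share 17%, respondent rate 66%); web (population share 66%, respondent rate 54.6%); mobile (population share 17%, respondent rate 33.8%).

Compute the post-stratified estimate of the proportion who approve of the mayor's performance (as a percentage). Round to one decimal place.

Post-stratification weights by population share, not respondent share:
  app: 0.17 × 66 = 11.22
  web: 0.66 × 54.6 = 36.036
  mobile: 0.17 × 33.8 = 5.746
Post-stratified estimate = 53.002 → 53.0%.

53.0%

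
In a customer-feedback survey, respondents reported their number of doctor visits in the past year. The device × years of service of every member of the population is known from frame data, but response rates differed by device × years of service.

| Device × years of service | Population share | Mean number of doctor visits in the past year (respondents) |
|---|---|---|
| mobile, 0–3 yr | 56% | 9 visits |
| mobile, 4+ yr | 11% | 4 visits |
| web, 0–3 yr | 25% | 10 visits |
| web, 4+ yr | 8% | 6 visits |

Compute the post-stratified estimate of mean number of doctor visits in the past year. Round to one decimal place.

8.5

Weight each group's respondent value by its population share:
  mobile, 0–3 yr: 0.56 × 9 = 5.04
  mobile, 4+ yr: 0.11 × 4 = 0.44
  web, 0–3 yr: 0.25 × 10 = 2.5
  web, 4+ yr: 0.08 × 6 = 0.48
Post-stratified estimate = 8.46 → 8.5.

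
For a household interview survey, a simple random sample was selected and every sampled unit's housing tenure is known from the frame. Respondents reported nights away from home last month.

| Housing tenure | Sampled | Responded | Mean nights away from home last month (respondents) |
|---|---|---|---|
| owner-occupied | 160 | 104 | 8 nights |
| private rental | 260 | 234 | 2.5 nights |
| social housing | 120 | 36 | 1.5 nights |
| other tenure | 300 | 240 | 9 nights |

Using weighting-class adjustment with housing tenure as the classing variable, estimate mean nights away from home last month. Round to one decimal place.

Class response rates: owner-occupied 104/160 = 65%, private rental 234/260 = 90%, social housing 36/120 = 30%, other tenure 240/300 = 80%.
Inverse-response-rate weighting restores each class to its sampled count, so class totals weight by n_sampled:
  owner-occupied: 160 × 8 = 1280
  private rental: 260 × 2.5 = 650
  social housing: 120 × 1.5 = 180
  other tenure: 300 × 9 = 2700
Adjusted estimate = 4810 / 840 = 5.72619 → 5.7.

5.7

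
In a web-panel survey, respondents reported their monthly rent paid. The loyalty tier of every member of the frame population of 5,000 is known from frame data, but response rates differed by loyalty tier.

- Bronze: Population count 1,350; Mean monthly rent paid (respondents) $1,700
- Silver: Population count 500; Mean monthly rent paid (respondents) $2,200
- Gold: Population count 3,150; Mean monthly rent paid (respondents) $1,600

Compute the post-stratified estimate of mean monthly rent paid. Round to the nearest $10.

Reweight to the known loyalty tier distribution:
  Bronze: (1,350/5,000) × 1700 = 459
  Silver: (500/5,000) × 2200 = 220
  Gold: (3,150/5,000) × 1600 = 1008
Post-stratified estimate = 1687 → $1,690.

$1,690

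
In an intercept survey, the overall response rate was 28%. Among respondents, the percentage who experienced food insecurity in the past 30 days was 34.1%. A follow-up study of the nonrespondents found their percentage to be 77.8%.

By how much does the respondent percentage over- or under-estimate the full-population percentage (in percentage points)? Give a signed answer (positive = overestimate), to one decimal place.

-31.5 percentage points

Nonresponse fraction = 1 − 0.28 = 0.72.
Bias = (nonresponse fraction) × (respondent percentage − nonrespondent percentage)
     = 0.72 × (34.1 − 77.8) = 0.72 × -43.7 = -31.464.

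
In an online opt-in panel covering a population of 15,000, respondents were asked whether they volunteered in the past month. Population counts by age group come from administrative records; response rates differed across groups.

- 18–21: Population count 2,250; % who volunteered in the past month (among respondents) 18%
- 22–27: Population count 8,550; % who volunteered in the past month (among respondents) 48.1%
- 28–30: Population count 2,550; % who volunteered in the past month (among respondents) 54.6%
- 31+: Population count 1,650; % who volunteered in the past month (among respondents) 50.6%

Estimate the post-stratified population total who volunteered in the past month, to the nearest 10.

6,740

Each cell contributes its population count × the respondent rate:
  18–21: 2,250 × 18% = 405
  22–27: 8,550 × 48.1% = 4112.55
  28–30: 2,550 × 54.6% = 1392.3
  31+: 1,650 × 50.6% = 834.9
Estimated total = 6744.75 → 6,740.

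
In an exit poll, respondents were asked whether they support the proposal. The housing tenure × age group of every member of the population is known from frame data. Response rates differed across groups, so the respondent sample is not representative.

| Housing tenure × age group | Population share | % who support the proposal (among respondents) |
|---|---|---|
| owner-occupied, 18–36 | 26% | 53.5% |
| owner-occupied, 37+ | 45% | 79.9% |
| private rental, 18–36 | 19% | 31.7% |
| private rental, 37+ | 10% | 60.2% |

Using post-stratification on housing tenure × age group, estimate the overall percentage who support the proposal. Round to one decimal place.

Weight each group's respondent value by its population share:
  owner-occupied, 18–36: 0.26 × 53.5 = 13.91
  owner-occupied, 37+: 0.45 × 79.9 = 35.955
  private rental, 18–36: 0.19 × 31.7 = 6.023
  private rental, 37+: 0.1 × 60.2 = 6.02
Post-stratified estimate = 61.908 → 61.9%.

61.9%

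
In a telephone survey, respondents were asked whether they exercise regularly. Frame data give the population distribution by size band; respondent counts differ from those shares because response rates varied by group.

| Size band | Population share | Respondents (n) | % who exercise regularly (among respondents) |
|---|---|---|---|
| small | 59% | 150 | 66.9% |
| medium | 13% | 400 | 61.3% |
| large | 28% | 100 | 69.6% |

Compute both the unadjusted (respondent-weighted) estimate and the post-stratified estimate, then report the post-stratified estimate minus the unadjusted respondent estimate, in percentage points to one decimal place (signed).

+3.1 percentage points

Without adjustment, the pooled respondent share is:
  (150/650)×66.9 + (400/650)×61.3 + (100/650)×69.6 = 63.8692%
Post-stratifying to population shares instead:
  0.59×66.9 + 0.13×61.3 + 0.28×69.6 = 66.928%
Difference = 66.928 − 63.8692 = 3.0588 pp.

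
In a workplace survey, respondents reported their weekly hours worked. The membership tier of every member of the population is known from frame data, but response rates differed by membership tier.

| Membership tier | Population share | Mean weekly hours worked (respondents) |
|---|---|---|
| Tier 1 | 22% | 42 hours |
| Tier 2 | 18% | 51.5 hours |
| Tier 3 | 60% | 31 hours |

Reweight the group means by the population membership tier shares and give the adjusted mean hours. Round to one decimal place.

Each cell contributes population-share × respondent value:
  Tier 1: 0.22 × 42 = 9.24
  Tier 2: 0.18 × 51.5 = 9.27
  Tier 3: 0.6 × 31 = 18.6
Post-stratified estimate = 37.11 → 37.1.

37.1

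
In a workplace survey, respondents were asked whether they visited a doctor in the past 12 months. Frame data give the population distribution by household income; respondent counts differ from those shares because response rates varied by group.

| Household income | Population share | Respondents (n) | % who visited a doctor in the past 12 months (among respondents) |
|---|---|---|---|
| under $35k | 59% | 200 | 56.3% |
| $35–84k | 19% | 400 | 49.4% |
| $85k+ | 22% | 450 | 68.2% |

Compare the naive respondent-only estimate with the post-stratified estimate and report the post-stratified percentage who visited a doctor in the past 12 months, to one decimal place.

Unadjusted (pooled respondent) estimate weights by respondent counts:
  (200/1050)×56.3 + (400/1050)×49.4 + (450/1050)×68.2 = 58.7714%
Post-stratified estimate weights by population shares:
  0.59×56.3 + 0.19×49.4 + 0.22×68.2 = 57.607%

57.6%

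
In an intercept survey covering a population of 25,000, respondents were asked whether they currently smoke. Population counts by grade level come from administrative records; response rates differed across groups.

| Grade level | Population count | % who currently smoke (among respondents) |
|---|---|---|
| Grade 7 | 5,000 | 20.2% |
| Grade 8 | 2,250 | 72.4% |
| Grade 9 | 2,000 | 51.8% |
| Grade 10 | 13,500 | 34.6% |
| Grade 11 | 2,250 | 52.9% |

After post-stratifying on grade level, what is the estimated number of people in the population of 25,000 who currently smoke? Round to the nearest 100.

9,500

Each cell contributes its population count × the respondent rate:
  Grade 7: 5,000 × 20.2% = 1010
  Grade 8: 2,250 × 72.4% = 1629
  Grade 9: 2,000 × 51.8% = 1036
  Grade 10: 13,500 × 34.6% = 4671
  Grade 11: 2,250 × 52.9% = 1190.25
Estimated total = 9536.25 → 9,500.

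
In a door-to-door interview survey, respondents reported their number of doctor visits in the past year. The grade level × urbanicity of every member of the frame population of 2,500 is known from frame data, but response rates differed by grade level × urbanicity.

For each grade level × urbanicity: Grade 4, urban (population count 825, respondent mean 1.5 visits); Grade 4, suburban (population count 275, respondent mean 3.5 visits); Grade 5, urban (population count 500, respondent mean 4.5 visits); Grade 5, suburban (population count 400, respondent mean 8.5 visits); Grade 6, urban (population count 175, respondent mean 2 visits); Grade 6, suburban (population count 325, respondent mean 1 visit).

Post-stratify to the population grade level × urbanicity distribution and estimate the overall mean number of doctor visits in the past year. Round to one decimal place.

3.4

Reweight to the known grade level × urbanicity distribution:
  Grade 4, urban: (825/2,500) × 1.5 = 0.495
  Grade 4, suburban: (275/2,500) × 3.5 = 0.385
  Grade 5, urban: (500/2,500) × 4.5 = 0.9
  Grade 5, suburban: (400/2,500) × 8.5 = 1.36
  Grade 6, urban: (175/2,500) × 2 = 0.14
  Grade 6, suburban: (325/2,500) × 1 = 0.13
Post-stratified estimate = 3.41 → 3.4.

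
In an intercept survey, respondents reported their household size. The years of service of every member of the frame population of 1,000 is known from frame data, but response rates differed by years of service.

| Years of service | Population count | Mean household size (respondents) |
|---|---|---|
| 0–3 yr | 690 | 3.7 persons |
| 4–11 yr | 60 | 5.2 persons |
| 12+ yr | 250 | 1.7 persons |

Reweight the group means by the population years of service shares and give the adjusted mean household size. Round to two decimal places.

3.29

Each cell contributes population-share × respondent value:
  0–3 yr: (690/1,000) × 3.7 = 2.553
  4–11 yr: (60/1,000) × 5.2 = 0.312
  12+ yr: (250/1,000) × 1.7 = 0.425
Post-stratified estimate = 3.29 → 3.29.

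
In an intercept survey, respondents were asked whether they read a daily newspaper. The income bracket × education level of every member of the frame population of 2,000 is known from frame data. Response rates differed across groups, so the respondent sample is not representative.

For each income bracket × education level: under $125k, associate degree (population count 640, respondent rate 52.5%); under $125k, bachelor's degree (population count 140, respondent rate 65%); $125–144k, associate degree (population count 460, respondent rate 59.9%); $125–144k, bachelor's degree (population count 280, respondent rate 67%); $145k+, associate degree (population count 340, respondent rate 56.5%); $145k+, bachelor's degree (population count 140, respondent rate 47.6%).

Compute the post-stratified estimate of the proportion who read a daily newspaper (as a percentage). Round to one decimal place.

57.4%

Reweight to the known income bracket × education level distribution:
  under $125k, associate degree: (640/2,000) × 52.5 = 16.8
  under $125k, bachelor's degree: (140/2,000) × 65 = 4.55
  $125–144k, associate degree: (460/2,000) × 59.9 = 13.777
  $125–144k, bachelor's degree: (280/2,000) × 67 = 9.38
  $145k+, associate degree: (340/2,000) × 56.5 = 9.605
  $145k+, bachelor's degree: (140/2,000) × 47.6 = 3.332
Post-stratified estimate = 57.444 → 57.4%.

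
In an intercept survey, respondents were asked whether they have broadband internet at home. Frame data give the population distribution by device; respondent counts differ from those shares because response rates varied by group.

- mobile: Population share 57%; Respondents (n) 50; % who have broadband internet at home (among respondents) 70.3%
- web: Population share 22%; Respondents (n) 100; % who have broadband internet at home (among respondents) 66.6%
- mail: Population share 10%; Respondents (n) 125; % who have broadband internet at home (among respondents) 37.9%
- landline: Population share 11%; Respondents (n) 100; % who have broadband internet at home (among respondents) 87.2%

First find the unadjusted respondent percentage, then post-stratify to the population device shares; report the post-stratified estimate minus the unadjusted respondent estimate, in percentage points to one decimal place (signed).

+5.1 percentage points

Without adjustment, the pooled respondent share is:
  (50/375)×70.3 + (100/375)×66.6 + (125/375)×37.9 + (100/375)×87.2 = 63.02%
Post-stratified estimate weights by population shares:
  0.57×70.3 + 0.22×66.6 + 0.1×37.9 + 0.11×87.2 = 68.105%
Difference = 68.105 − 63.02 = 5.085 pp.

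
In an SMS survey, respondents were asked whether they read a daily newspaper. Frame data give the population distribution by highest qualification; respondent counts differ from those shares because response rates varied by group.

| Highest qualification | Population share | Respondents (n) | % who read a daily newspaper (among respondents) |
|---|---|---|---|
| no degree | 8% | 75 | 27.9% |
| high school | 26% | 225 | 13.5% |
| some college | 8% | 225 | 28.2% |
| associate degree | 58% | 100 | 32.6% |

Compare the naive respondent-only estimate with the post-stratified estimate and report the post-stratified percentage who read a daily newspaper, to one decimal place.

Naive respondent-only estimate (weights = respondent counts):
  (75/625)×27.9 + (225/625)×13.5 + (225/625)×28.2 + (100/625)×32.6 = 23.576%
Post-stratifying to population shares instead:
  0.08×27.9 + 0.26×13.5 + 0.08×28.2 + 0.58×32.6 = 26.906%

26.9%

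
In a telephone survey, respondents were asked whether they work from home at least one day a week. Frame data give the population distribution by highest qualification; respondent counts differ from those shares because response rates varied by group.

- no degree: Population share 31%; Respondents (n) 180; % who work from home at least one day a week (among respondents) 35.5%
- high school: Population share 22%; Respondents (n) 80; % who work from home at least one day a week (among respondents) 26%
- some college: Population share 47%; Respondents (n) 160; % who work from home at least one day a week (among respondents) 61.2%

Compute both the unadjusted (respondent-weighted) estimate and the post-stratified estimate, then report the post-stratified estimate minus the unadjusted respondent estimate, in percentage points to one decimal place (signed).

Naive respondent-only estimate (weights = respondent counts):
  (180/420)×35.5 + (80/420)×26 + (160/420)×61.2 = 43.481%
Post-stratified estimate weights by population shares:
  0.31×35.5 + 0.22×26 + 0.47×61.2 = 45.489%
Difference = 45.489 − 43.481 = 2.008 pp.

+2.0 percentage points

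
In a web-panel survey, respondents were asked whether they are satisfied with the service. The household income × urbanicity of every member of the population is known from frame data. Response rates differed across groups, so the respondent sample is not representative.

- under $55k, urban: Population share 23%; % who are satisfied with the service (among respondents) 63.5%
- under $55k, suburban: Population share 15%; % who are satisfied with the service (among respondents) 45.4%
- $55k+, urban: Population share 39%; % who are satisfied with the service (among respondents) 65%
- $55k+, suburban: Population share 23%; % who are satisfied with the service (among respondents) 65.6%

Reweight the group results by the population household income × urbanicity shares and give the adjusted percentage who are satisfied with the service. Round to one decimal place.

Post-stratification weights by population share, not respondent share:
  under $55k, urban: 0.23 × 63.5 = 14.605
  under $55k, suburban: 0.15 × 45.4 = 6.81
  $55k+, urban: 0.39 × 65 = 25.35
  $55k+, suburban: 0.23 × 65.6 = 15.088
Post-stratified estimate = 61.853 → 61.9%.

61.9%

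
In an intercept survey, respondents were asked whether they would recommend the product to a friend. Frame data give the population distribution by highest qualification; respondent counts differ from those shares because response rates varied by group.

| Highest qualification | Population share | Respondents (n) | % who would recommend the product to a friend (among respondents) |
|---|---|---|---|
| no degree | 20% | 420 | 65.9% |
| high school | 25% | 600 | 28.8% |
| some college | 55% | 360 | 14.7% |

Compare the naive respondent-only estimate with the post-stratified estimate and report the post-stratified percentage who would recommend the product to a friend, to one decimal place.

28.5%

Unadjusted (pooled respondent) estimate weights by respondent counts:
  (420/1380)×65.9 + (600/1380)×28.8 + (360/1380)×14.7 = 36.413%
Post-stratified estimate weights by population shares:
  0.2×65.9 + 0.25×28.8 + 0.55×14.7 = 28.465%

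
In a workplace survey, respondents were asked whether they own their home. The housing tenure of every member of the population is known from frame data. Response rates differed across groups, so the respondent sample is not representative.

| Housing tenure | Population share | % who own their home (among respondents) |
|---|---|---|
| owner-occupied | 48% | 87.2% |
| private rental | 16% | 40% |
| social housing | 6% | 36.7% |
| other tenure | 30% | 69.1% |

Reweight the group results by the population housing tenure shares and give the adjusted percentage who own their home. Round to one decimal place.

Each cell contributes population-share × respondent value:
  owner-occupied: 0.48 × 87.2 = 41.856
  private rental: 0.16 × 40 = 6.4
  social housing: 0.06 × 36.7 = 2.202
  other tenure: 0.3 × 69.1 = 20.73
Post-stratified estimate = 71.188 → 71.2%.

71.2%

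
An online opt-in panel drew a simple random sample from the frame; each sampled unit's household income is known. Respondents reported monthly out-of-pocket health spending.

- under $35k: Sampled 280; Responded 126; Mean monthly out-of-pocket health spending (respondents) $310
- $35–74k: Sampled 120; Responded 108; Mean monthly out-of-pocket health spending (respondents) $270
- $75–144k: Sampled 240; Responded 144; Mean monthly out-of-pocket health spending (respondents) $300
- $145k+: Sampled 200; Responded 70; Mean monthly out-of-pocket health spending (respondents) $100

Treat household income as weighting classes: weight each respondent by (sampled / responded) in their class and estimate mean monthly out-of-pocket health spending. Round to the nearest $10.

$250

Class response rates: under $35k 126/280 = 45%, $35–74k 108/120 = 90%, $75–144k 144/240 = 60%, $145k+ 70/200 = 35%.
With weight = n_sampled/n_responded per class, the weighted class total is n_sampled:
  under $35k: 280 × 310 = 86,800
  $35–74k: 120 × 270 = 32,400
  $75–144k: 240 × 300 = 72,000
  $145k+: 200 × 100 = 20,000
Adjusted estimate = 211,200 / 840 = 251.429 → $250.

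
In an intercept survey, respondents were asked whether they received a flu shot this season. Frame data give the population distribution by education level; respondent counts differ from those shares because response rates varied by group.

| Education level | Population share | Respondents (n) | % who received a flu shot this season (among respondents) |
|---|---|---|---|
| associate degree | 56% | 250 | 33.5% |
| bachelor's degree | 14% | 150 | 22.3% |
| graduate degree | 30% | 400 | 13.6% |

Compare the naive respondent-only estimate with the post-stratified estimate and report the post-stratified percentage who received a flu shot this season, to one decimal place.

26.0%

Without adjustment, the pooled respondent share is:
  (250/800)×33.5 + (150/800)×22.3 + (400/800)×13.6 = 21.45%
Post-stratified estimate weights by population shares:
  0.56×33.5 + 0.14×22.3 + 0.3×13.6 = 25.962%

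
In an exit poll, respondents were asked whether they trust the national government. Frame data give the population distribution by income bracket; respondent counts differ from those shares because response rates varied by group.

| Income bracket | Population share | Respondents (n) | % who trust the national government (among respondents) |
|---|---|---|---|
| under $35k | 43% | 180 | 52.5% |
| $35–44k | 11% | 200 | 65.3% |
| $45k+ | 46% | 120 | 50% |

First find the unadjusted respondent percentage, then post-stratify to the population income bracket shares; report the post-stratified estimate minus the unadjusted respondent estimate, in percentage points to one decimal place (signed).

Naive respondent-only estimate (weights = respondent counts):
  (180/500)×52.5 + (200/500)×65.3 + (120/500)×50 = 57.02%
Post-stratifying to population shares instead:
  0.43×52.5 + 0.11×65.3 + 0.46×50 = 52.758%
Difference = 52.758 − 57.02 = -4.262 pp.

-4.3 percentage points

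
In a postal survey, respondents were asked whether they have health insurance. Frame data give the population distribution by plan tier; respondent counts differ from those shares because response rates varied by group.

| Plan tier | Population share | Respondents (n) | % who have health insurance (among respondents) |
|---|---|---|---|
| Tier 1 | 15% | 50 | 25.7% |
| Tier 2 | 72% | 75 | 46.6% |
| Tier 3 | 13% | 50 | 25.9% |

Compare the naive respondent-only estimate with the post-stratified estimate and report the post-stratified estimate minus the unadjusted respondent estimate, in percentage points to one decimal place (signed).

+6.1 percentage points

Naive respondent-only estimate (weights = respondent counts):
  (50/175)×25.7 + (75/175)×46.6 + (50/175)×25.9 = 34.7143%
Post-stratifying to population shares instead:
  0.15×25.7 + 0.72×46.6 + 0.13×25.9 = 40.774%
Difference = 40.774 − 34.7143 = 6.0597 pp.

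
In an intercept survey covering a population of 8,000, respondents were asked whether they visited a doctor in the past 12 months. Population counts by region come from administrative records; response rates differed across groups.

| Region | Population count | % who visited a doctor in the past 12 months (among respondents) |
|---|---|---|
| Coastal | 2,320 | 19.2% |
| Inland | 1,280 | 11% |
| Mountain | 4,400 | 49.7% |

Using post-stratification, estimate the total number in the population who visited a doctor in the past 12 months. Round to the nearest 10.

Each cell contributes its population count × the respondent rate:
  Coastal: 2,320 × 19.2% = 445.44
  Inland: 1,280 × 11% = 140.8
  Mountain: 4,400 × 49.7% = 2186.8
Estimated total = 2773.04 → 2,770.

2,770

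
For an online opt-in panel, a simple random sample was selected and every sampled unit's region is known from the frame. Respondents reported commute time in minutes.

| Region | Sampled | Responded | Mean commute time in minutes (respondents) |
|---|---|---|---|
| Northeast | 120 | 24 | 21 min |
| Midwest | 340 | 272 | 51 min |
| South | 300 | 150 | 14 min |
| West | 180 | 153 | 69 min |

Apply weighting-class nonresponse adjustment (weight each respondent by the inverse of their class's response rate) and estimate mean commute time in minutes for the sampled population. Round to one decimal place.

Class response rates: Northeast 24/120 = 20%, Midwest 272/340 = 80%, South 150/300 = 50%, West 153/180 = 85%.
With weight = n_sampled/n_responded per class, the weighted class total is n_sampled:
  Northeast: 120 × 21 = 2520
  Midwest: 340 × 51 = 17,340
  South: 300 × 14 = 4200
  West: 180 × 69 = 12,420
Adjusted estimate = 36,480 / 940 = 38.8085 → 38.8.

38.8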